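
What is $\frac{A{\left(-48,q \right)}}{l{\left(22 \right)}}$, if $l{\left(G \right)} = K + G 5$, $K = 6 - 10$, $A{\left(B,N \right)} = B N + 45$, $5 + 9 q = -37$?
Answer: $\frac{269}{106} \approx 2.5377$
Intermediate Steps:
$q = - \frac{14}{3}$ ($q = - \frac{5}{9} + \frac{1}{9} \left(-37\right) = - \frac{5}{9} - \frac{37}{9} = - \frac{14}{3} \approx -4.6667$)
$A{\left(B,N \right)} = 45 + B N$
$K = -4$ ($K = 6 - 10 = -4$)
$l{\left(G \right)} = -4 + 5 G$ ($l{\left(G \right)} = -4 + G 5 = -4 + 5 G$)
$\frac{A{\left(-48,q \right)}}{l{\left(22 \right)}} = \frac{45 - -224}{-4 + 5 \cdot 22} = \frac{45 + 224}{-4 + 110} = \frac{269}{106}$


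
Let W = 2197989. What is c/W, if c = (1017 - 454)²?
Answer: 316969/2197989 ≈ 0.14421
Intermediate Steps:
c = 316969 (c = 563² = 316969)
c/W = 316969/2197989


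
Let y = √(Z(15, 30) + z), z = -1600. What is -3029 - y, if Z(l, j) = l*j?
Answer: -3029 - 5*I*√46 ≈ -3029.0 - 33.912*I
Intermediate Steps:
Z(l, j) = j*l
y = 5*I*√46 (y = √(30*15 - 1600) = √(450 - 1600) = √(-1150) = 5*I*√46 ≈ 33.912*I)
-3029 - y = -3029 - 5*I*√46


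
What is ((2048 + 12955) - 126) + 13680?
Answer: 28557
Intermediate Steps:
((2048 + 12955) - 126) + 13680 = (15003 - 126) + 13680 = 14877 + 13680 = 28557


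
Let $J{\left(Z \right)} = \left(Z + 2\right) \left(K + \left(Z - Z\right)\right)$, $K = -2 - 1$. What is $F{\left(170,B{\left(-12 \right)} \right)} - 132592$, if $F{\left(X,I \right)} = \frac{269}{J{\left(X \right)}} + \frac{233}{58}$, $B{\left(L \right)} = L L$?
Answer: $- \frac{1984054375}{14964} \approx -1.3259 \cdot 10^{5}$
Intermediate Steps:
$K = -3$ ($K = -2 - 1 = -3$)
$J{\left(Z \right)} = -6 - 3 Z$ ($J{\left(Z \right)} = \left(Z + 2\right) \left(-3 + \left(Z - Z\right)\right) = \left(2 + Z\right) \left(-3 + 0\right) = \left(2 + Z\right) \left(-3\right) = -6 - 3 Z$)
$B{\left(L \right)} = L^{2}$
$F{\left(X,I \right)} = \frac{233}{58} + \frac{269}{-6 - 3 X}$ ($F{\left(X,I \right)} = \frac{269}{-6 - 3 X} + \frac{233}{58} = \frac{233}{58} + \frac{269}{-6 - 3 X}$)
$F{\left(170,B{\left(-12 \right)} \right)} - 132592 = \frac{-14204 + 699 \cdot 170}{174 \left(2 + 170\right)} - 132592 = \frac{-14204 + 118830}{174 \cdot 172} - 132592 = \frac{1}{174} \cdot \frac{1}{172} \cdot 104626 - 132592 = \frac{52313}{14964} - 132592 = - \frac{1984054375}{14964}$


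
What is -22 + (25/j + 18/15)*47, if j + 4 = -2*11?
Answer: -1403/130 ≈ -10.792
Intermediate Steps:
j = -26 (j = -4 - 2*11 = -4 - 22 = -26)
-22 + (25/j + 18/15)*47 = -22 + (25/(-26) + 18/15)*47 = -22 + (25*(-1/26) + 18*(1/15))*47 = -22 + (-25/26 + 6/5)*47 = -22 + (31/130)*47 = -22 + 1457/130 = -1403/130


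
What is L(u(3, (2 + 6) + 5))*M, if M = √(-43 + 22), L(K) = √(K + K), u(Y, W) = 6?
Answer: 6*I*√7 ≈ 15.875*I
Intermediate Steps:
L(K) = √2*√K (L(K) = √(2*K) = √2*√K)
M = I*√21 (M = √(-21) = I*√21 ≈ 4.5826*I)
L(u(3, (2 + 6) + 5))*M = (√2*√6)*(I*√21) = (2*√3)*(I*√21) = 6*I*√7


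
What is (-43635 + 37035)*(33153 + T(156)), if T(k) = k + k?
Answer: -220869000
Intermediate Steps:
T(k) = 2*k
(-43635 + 37035)*(33153 + T(156)) = (-43635 + 37035)*(33153 + 2*156) = -6600*(33153 + 312) = -6600*33465 = -220869000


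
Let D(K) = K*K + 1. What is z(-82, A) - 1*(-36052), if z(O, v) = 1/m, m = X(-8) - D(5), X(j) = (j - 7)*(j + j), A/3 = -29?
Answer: 7715129/214 ≈ 36052.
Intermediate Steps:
A = -87 (A = 3*(-29) = -87)
X(j) = 2*j*(-7 + j) (X(j) = (-7 + j)*(2*j) = 2*j*(-7 + j))
D(K) = 1 + K² (D(K) = K² + 1 = 1 + K²)
m = 214 (m = 2*(-8)*(-7 - 8) - (1 + 5²) = 2*(-8)*(-15) - (1 + 25) = 240 - 1*26 = 240 - 26 = 214)
z(O, v) = 1/214
z(-82, A) - 1*(-36052) = 1/214 - 1*(-36052) = 1/214 + 36052 = 7715129/214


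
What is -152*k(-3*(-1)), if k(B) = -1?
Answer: 152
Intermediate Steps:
-152*k(-3*(-1)) = -152*(-1) = 152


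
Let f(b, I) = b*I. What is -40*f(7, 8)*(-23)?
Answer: 51520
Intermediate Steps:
f(b, I) = I*b
-40*f(7, 8)*(-23) = -320*7*(-23) = -40*56*(-23) = -2240*(-23) = 51520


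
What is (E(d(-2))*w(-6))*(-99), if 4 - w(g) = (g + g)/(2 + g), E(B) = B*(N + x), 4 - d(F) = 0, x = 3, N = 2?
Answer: -1980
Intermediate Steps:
d(F) = 4 (d(F) = 4 - 1*0 = 4 + 0 = 4)
E(B) = 5*B (E(B) = B*(2 + 3) = B*5 = 5*B)
w(g) = 4 - 2*g/(2 + g) (w(g) = 4 - (g + g)/(2 + g) = 4 - 2*g/(2 + g))
(E(d(-2))*w(-6))*(-99) = ((5*4)*(2*(4 - 6)/(2 - 6)))*(-99) = (20*(2*(-2)/(-4)))*(-99) = (20*(2*(-¼)*(-2)))*(-99) = (20*1)*(-99) = 20*(-99) = -1980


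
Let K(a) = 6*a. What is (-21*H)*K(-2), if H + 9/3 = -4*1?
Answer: -1764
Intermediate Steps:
H = -7 (H = -3 - 4*1 = -3 - 4 = -7)
(-21*H)*K(-2) = (-21*(-7))*(6*(-2)) = 147*(-12) = -1764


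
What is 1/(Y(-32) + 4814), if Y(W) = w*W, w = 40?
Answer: 1/3534 ≈ 0.00028297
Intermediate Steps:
Y(W) = 40*W
1/(Y(-32) + 4814) = 1/(40*(-32) + 4814) = 1/(-1280 + 4814) = 1/3534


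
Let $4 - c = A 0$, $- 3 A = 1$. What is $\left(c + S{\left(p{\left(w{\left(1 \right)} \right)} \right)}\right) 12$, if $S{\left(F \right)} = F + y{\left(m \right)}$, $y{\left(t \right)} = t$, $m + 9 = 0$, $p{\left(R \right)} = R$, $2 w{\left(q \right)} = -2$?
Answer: $-72$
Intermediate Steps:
$w{\left(q \right)} = -1$ ($w{\left(q \right)} = \frac{1}{2} \left(-2\right) = -1$)
$m = -9$ ($m = -9 + 0 = -9$)
$A = - \frac{1}{3}$ ($A = \left(- \frac{1}{3}\right) 1 = - \frac{1}{3} \approx -0.33333$)
$S{\left(F \right)} = -9 + F$ ($S{\left(F \right)} = F - 9 = -9 + F$)
$c = 4$ ($c = 4 - \left(- \frac{1}{3}\right) 0 = 4 - 0 = 4 + 0 = 4$)
$\left(c + S{\left(p{\left(w{\left(1 \right)} \right)} \right)}\right) 12 = \left(4 - 10\right) 12 = \left(-6\right) 12 = -72$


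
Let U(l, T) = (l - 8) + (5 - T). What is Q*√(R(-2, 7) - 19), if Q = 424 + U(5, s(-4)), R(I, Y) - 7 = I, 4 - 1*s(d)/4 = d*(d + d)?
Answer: 538*I*√14 ≈ 2013.0*I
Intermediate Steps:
s(d) = 16 - 8*d² (s(d) = 16 - 4*d*(d + d) = 16 - 4*d*2*d = 16 - 8*d²)
R(I, Y) = 7 + I
U(l, T) = -3 + l - T (U(l, T) = (-8 + l) + (5 - T) = -3 + l - T)
Q = 538 (Q = 424 + (-3 + 5 - (16 - 8*(-4)²)) = 424 + (-3 + 5 - (16 - 8*16)) = 424 + (-3 + 5 - (16 - 128)) = 424 + (-3 + 5 - 1*(-112)) = 424 + (-3 + 5 + 112) = 424 + 114 = 538)
Q*√(R(-2, 7) - 19) = 538*√((7 - 2) - 19) = 538*√(5 - 19) = 538*√(-14) = 538*(I*√14) = 538*I*√14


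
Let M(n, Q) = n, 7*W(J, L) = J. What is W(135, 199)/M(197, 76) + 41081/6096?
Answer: 57473659/8406384 ≈ 6.8369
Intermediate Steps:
W(J, L) = J/7
W(135, 199)/M(197, 76) + 41081/6096 = ((1/7)*135)/197 + 41081/6096 = (135/7)*(1/197) + 41081*(1/6096) = 135/1379 + 41081/6096 = 57473659/8406384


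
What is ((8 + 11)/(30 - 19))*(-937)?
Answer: -17803/11 ≈ -1618.5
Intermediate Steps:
((8 + 11)/(30 - 19))*(-937) = (19/11)*(-937) = -17803/11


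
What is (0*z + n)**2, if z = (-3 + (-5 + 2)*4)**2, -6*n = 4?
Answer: 4/9 ≈ 0.44444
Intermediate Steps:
n = -2/3 (n = -1/6*4 = -2/3 ≈ -0.66667)
z = 225 (z = (-3 - 3*4)**2 = (-3 - 12)**2 = (-15)**2 = 225)
(0*z + n)**2 = (0*225 - 2/3)**2 = (0 - 2/3)**2 = (-2/3)**2 = 4/9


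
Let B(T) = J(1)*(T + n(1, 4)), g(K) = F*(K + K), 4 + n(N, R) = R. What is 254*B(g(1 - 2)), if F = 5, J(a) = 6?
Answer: -15240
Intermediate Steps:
n(N, R) = -4 + R
g(K) = 10*K (g(K) = 5*(K + K) = 5*(2*K) = 10*K)
B(T) = 6*T (B(T) = 6*(T + (-4 + 4)) = 6*(T + 0) = 6*T)
254*B(g(1 - 2)) = 254*(6*(10*(1 - 2))) = 254*(6*(10*(-1))) = 254*(6*(-10)) = 254*(-60) = -15240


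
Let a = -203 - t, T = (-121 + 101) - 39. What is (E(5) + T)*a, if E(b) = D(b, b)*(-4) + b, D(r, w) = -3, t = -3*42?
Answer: 3234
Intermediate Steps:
t = -126
T = -59 (T = -20 - 39 = -59)
a = -77 (a = -203 - 1*(-126) = -203 + 126 = -77)
E(b) = 12 + b (E(b) = -3*(-4) + b = 12 + b)
(E(5) + T)*a = ((12 + 5) - 59)*(-77) = (17 - 59)*(-77) = -42*(-77) = 3234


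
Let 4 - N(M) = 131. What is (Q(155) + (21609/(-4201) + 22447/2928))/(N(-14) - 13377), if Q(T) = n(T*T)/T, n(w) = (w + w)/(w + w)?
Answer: -4821748253/25746481167360 ≈ -0.00018728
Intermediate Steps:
n(w) = 1 (n(w) = (2*w)/((2*w)) = (2*w)*(1/(2*w)) = 1)
N(M) = -127 (N(M) = 4 - 1*131 = 4 - 131 = -127)
Q(T) = 1/T
(Q(155) + (21609/(-4201) + 22447/2928))/(N(-14) - 13377) = (1/155 + (21609/(-4201) + 22447/2928))/(-127 - 13377) = (1/155 + (21609*(-1/4201) + 22447*(1/2928)))/(-13504) = (1/155 + (-21609/4201 + 22447/2928))*(-1/13504) = (1/155 + 31028695/12300528)*(-1/13504) = (4821748253/1906581840)*(-1/13504) = -4821748253/25746481167360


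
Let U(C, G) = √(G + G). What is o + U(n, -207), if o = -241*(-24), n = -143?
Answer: 5784 + 3*I*√46 ≈ 5784.0 + 20.347*I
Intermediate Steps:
U(C, G) = √2*√G (U(C, G) = √(2*G) = √2*√G)
o = 5784
o + U(n, -207) = 5784 + √2*√(-207) = 5784 + √2*(3*I*√23) = 5784 + 3*I*√46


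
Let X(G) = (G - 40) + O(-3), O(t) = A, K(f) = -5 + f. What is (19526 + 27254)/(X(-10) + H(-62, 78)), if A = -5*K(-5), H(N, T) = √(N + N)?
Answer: -23390*I*√31/31 ≈ -4201.0*I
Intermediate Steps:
H(N, T) = √2*√N (H(N, T) = √(2*N) = √2*√N)
A = 50 (A = -5*(-5 - 5) = -5*(-10) = 50)
O(t) = 50
X(G) = 10 + G (X(G) = (G - 40) + 50 = (-40 + G) + 50 = 10 + G)
(19526 + 27254)/(X(-10) + H(-62, 78)) = (19526 + 27254)/((10 - 10) + √2*√(-62)) = 46780/(0 + √2*(I*√62)) = 46780/(0 + 2*I*√31) = 46780/((2*I*√31)) = 46780*(-I*√31/62) = -23390*I*√31/31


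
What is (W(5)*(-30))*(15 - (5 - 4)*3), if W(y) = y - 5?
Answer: 0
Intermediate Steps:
W(y) = -5 + y
(W(5)*(-30))*(15 - (5 - 4)*3) = ((-5 + 5)*(-30))*(15 - (5 - 4)*3) = (0*(-30))*(15 - 3) = 0*(15 - 1*3) = 0*(15 - 3) = 0*12 = 0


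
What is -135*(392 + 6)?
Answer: -53730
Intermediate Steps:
-135*(392 + 6) = -135*398 = -53730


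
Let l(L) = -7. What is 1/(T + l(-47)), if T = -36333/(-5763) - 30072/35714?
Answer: -4900471/7534444 ≈ -0.65041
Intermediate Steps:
T = 26768853/4900471 (T = -36333*(-1/5763) - 30072*1/35714 = 12111/1921 - 2148/2551 = 26768853/4900471 ≈ 5.4625)
1/(T + l(-47)) = 1/(26768853/4900471 - 7) = 1/(-7534444/4900471) = -4900471/7534444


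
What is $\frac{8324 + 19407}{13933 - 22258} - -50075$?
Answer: $\frac{416846644}{8325} \approx 50072.0$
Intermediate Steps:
$\frac{8324 + 19407}{13933 - 22258} - -50075 = \frac{27731}{-8325} + 50075 = 27731 \left(- \frac{1}{8325}\right) + 50075 = - \frac{27731}{8325} + 50075 = \frac{416846644}{8325}$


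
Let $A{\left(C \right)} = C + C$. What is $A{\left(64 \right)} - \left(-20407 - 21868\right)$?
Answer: $42403$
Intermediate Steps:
$A{\left(C \right)} = 2 C$
$A{\left(64 \right)} - \left(-20407 - 21868\right) = 2 \cdot 64 - \left(-20407 - 21868\right) = 128 - \left(-20407 - 21868\right) = 128 - -42275 = 128 + 42275 = 42403$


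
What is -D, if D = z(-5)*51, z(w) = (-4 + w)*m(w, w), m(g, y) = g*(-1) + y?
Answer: 0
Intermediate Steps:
m(g, y) = y - g (m(g, y) = -g + y = y - g)
z(w) = 0 (z(w) = (-4 + w)*(w - w) = (-4 + w)*0 = 0)
D = 0 (D = 0*51 = 0)
-D = -1*0 = 0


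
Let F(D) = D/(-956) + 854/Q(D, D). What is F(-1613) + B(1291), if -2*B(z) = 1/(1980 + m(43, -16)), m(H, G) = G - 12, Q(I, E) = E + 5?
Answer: 216780121/187544256 ≈ 1.1559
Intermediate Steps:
Q(I, E) = 5 + E
F(D) = 854/(5 + D) - D/956 (F(D) = D/(-956) + 854/(5 + D) = D*(-1/956) + 854/(5 + D) = -D/956 + 854/(5 + D) = 854/(5 + D) - D/956)
m(H, G) = -12 + G
B(z) = -1/3904 (B(z) = -1/(2*(1980 + (-12 - 16))) = -1/(2*(1980 - 28)) = -½/1952 = -½*1/1952 = -1/3904)
F(-1613) + B(1291) = (816424 - 1*(-1613)*(5 - 1613))/(956*(5 - 1613)) - 1/3904 = (1/956)*(816424 - 1*(-1613)*(-1608))/(-1608) - 1/3904 = (1/956)*(-1/1608)*(816424 - 2593704) - 1/3904 = (1/956)*(-1/1608)*(-1777280) - 1/3904 = 55540/48039 - 1/3904 = 216780121/187544256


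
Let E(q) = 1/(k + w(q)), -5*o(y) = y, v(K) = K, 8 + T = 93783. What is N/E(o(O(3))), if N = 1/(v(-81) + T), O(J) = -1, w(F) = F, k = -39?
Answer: -97/234235 ≈ -0.00041411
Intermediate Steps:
T = 93775 (T = -8 + 93783 = 93775)
o(y) = -y/5
E(q) = 1/(-39 + q)
N = 1/93694 (N = 1/(-81 + 93775) = 1/93694 ≈ 1.0673e-5)
N/E(o(O(3))) = 1/(93694*(1/(-39 - 1/5*(-1)))) = 1/(93694*(1/(-39 + 1/5))) = 1/(93694*(1/(-194/5))) = 1/(93694*(-5/194)) = (1/93694)*(-194/5) = -97/234235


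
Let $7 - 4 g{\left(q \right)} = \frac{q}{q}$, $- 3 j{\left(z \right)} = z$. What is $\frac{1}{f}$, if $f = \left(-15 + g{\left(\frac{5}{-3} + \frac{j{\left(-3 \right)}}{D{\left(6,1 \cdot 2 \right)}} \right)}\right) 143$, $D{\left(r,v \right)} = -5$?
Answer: $- \frac{2}{3861} \approx -0.000518$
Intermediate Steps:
$j{\left(z \right)} = - \frac{z}{3}$
$g{\left(q \right)} = \frac{3}{2}$ ($g{\left(q \right)} = \frac{7}{4} - \frac{q \frac{1}{q}}{4} = \frac{7}{4} - \frac{1}{4} = \frac{3}{2}$)
$f = - \frac{3861}{2}$ ($f = \left(-15 + \frac{3}{2}\right) 143 = \left(- \frac{27}{2}\right) 143 = - \frac{3861}{2} \approx -1930.5$)
$\frac{1}{f} = \frac{1}{- \frac{3861}{2}} = - \frac{2}{3861}$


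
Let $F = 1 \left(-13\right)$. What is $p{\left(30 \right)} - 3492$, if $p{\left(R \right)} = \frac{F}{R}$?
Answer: $- \frac{104773}{30} \approx -3492.4$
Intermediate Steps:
$F = -13$
$p{\left(R \right)} = - \frac{13}{R}$
$p{\left(30 \right)} - 3492 = - \frac{13}{30} - 3492 = - \frac{104773}{30}$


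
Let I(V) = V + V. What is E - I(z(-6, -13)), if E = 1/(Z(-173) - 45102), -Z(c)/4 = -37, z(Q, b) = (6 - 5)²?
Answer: -89909/44954 ≈ -2.0000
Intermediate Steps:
z(Q, b) = 1 (z(Q, b) = 1² = 1)
Z(c) = 148 (Z(c) = -4*(-37) = 148)
E = -1/44954 (E = 1/(148 - 45102) = 1/(-44954) = -1/44954 ≈ -2.2245e-5)
I(V) = 2*V
E - I(z(-6, -13)) = -1/44954 - 2 = -89909/44954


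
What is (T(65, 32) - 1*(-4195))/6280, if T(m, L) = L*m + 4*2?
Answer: 6283/6280 ≈ 1.0005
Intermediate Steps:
T(m, L) = 8 + L*m (T(m, L) = L*m + 8 = 8 + L*m)
(T(65, 32) - 1*(-4195))/6280 = ((8 + 32*65) - 1*(-4195))/6280 = ((8 + 2080) + 4195)*(1/6280) = (2088 + 4195)*(1/6280) = 6283*(1/6280) = 6283/6280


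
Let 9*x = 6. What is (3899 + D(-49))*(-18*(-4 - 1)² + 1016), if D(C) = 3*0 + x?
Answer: 6621634/3 ≈ 2.2072e+6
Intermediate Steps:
x = ⅔ (x = (⅑)*6 = ⅔ ≈ 0.66667)
D(C) = ⅔ (D(C) = 3*0 + ⅔ = 0 + ⅔ = ⅔)
(3899 + D(-49))*(-18*(-4 - 1)² + 1016) = (3899 + ⅔)*(-18*(-4 - 1)² + 1016) = 11699*(-18*(-5)² + 1016)/3 = 11699*(-18*25 + 1016)/3 = 11699*(-450 + 1016)/3 = (11699/3)*566 = 6621634/3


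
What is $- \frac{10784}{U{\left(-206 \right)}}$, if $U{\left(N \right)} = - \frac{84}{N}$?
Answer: $- \frac{555376}{21} \approx -26446.0$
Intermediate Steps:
$- \frac{10784}{U{\left(-206 \right)}} = - \frac{10784}{\left(-84\right) \frac{1}{-206}} = - \frac{10784}{\left(-84\right) \left(- \frac{1}{206}\right)} = - \frac{10784}{\frac{42}{103}} = \left(-10784\right) \frac{103}{42} = - \frac{555376}{21}$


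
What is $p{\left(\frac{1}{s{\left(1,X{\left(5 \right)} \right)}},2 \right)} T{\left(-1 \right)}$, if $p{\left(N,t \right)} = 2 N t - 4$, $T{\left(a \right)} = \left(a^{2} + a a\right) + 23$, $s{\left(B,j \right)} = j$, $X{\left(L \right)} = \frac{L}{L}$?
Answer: $0$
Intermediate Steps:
$X{\left(L \right)} = 1$
$T{\left(a \right)} = 23 + 2 a^{2}$ ($T{\left(a \right)} = \left(a^{2} + a^{2}\right) + 23 = 2 a^{2} + 23 = 23 + 2 a^{2}$)
$p{\left(N,t \right)} = -4 + 2 N t$ ($p{\left(N,t \right)} = 2 N t - 4 = -4 + 2 N t$)
$p{\left(\frac{1}{s{\left(1,X{\left(5 \right)} \right)}},2 \right)} T{\left(-1 \right)} = \left(-4 + 2 \cdot 1^{-1} \cdot 2\right) \left(23 + 2 \left(-1\right)^{2}\right) = \left(-4 + 2 \cdot 1 \cdot 2\right) \left(23 + 2 \cdot 1\right) = \left(-4 + 4\right) \left(23 + 2\right) = 0 \cdot 25 = 0$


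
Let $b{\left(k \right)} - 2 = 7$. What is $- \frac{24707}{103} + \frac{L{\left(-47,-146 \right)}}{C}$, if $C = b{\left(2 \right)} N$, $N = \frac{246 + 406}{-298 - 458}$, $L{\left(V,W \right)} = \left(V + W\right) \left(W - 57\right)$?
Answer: $- \frac{88771418}{16789} \approx -5287.5$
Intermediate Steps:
$b{\left(k \right)} = 9$ ($b{\left(k \right)} = 2 + 7 = 9$)
$L{\left(V,W \right)} = \left(-57 + W\right) \left(V + W\right)$ ($L{\left(V,W \right)} = \left(V + W\right) \left(-57 + W\right) = \left(-57 + W\right) \left(V + W\right)$)
$N = - \frac{163}{189}$ ($N = \frac{652}{-756} = 652 \left(- \frac{1}{756}\right) = - \frac{163}{189} \approx -0.86243$)
$C = - \frac{163}{21}$ ($C = 9 \left(- \frac{163}{189}\right) = - \frac{163}{21} \approx -7.7619$)
$- \frac{24707}{103} + \frac{L{\left(-47,-146 \right)}}{C} = - \frac{24707}{103} + \frac{\left(-146\right)^{2} - -2679 - -8322 - -6862}{- \frac{163}{21}} = \left(-24707\right) \frac{1}{103} + \left(21316 + 2679 + 8322 + 6862\right) \left(- \frac{21}{163}\right) = - \frac{24707}{103} + 39179 \left(- \frac{21}{163}\right) = - \frac{24707}{103} - \frac{822759}{163} = - \frac{88771418}{16789}$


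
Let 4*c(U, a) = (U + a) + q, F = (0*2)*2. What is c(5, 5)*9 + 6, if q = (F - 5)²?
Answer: 339/4 ≈ 84.750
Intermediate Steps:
F = 0 (F = 0*2 = 0)
q = 25 (q = (0 - 5)² = (-5)² = 25)
c(U, a) = 25/4 + U/4 + a/4 (c(U, a) = ((U + a) + 25)/4 = (25 + U + a)/4 = 25/4 + U/4 + a/4)
c(5, 5)*9 + 6 = (25/4 + (¼)*5 + (¼)*5)*9 + 6 = (25/4 + 5/4 + 5/4)*9 + 6 = (35/4)*9 + 6 = 315/4 + 6 = 339/4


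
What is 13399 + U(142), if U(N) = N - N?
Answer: 13399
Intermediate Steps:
U(N) = 0
13399 + U(142) = 13399 + 0 = 13399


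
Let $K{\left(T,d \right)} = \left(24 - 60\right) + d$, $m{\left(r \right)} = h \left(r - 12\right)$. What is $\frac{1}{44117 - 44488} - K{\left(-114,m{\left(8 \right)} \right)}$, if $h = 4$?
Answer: $\frac{19291}{371} \approx 51.997$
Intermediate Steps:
$m{\left(r \right)} = -48 + 4 r$ ($m{\left(r \right)} = 4 \left(r - 12\right) = 4 \left(-12 + r\right) = -48 + 4 r$)
$K{\left(T,d \right)} = -36 + d$
$\frac{1}{44117 - 44488} - K{\left(-114,m{\left(8 \right)} \right)} = \frac{1}{44117 - 44488} - \left(-36 + \left(-48 + 4 \cdot 8\right)\right) = \frac{1}{-371} - \left(-36 + \left(-48 + 32\right)\right) = - \frac{1}{371} - \left(-36 - 16\right) = - \frac{1}{371} - -52 = - \frac{1}{371} + 52 = \frac{19291}{371}$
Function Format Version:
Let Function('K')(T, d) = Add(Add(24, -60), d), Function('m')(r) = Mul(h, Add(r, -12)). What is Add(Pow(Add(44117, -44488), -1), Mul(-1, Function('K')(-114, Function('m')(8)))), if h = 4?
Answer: Rational(19291, 371) ≈ 51.997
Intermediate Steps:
Function('m')(r) = Add(-48, Mul(4, r)) (Function('m')(r) = Mul(4, Add(r, -12)) = Mul(4, Add(-12, r)) = Add(-48, Mul(4, r)))
Function('K')(T, d) = Add(-36, d)
Add(Pow(Add(44117, -44488), -1), Mul(-1, Function('K')(-114, Function('m')(8)))) = Add(Pow(Add(44117, -44488), -1), Mul(-1, Add(-36, Add(-48, Mul(4, 8))))) = Add(Pow(-371, -1), Mul(-1, Add(-36, Add(-48, 32)))) = Add(Rational(-1, 371), Mul(-1, Add(-36, -16))) = Add(Rational(-1, 371), Mul(-1, -52)) = Add(Rational(-1, 371), 52) = Rational(19291, 371)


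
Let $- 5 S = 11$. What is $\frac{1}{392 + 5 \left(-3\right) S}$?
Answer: $\frac{1}{425} \approx 0.0023529$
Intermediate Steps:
$S = - \frac{11}{5}$ ($S = \left(- \frac{1}{5}\right) 11 = - \frac{11}{5} \approx -2.2$)
$\frac{1}{392 + 5 \left(-3\right) S} = \frac{1}{392 + 5 \left(-3\right) \left(- \frac{11}{5}\right)} = \frac{1}{392 - -33} = \frac{1}{392 + 33} = \frac{1}{425}$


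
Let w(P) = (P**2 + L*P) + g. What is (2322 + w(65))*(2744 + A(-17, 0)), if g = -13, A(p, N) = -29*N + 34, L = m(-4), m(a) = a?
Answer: 17429172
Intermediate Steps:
L = -4
A(p, N) = 34 - 29*N
w(P) = -13 + P**2 - 4*P (w(P) = (P**2 - 4*P) - 13 = -13 + P**2 - 4*P)
(2322 + w(65))*(2744 + A(-17, 0)) = (2322 + (-13 + 65**2 - 4*65))*(2744 + (34 - 29*0)) = (2322 + (-13 + 4225 - 260))*(2744 + (34 + 0)) = (2322 + 3952)*(2744 + 34) = 6274*2778 = 17429172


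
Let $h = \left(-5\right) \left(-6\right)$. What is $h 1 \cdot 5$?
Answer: $150$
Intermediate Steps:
$h = 30$
$h 1 \cdot 5 = 30 \cdot 1 \cdot 5 = 30 \cdot 5 = 150$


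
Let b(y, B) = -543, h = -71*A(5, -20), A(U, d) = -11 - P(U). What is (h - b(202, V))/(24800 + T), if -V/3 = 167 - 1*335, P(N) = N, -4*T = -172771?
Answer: 6716/271971 ≈ 0.024694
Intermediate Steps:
T = 172771/4 (T = -¼*(-172771) = 172771/4 ≈ 43193.)
A(U, d) = -11 - U
V = 504 (V = -3*(167 - 1*335) = -3*(167 - 335) = -3*(-168) = 504)
h = 1136 (h = -71*(-11 - 1*5) = -71*(-11 - 5) = -71*(-16) = 1136)
(h - b(202, V))/(24800 + T) = (1136 - 1*(-543))/(24800 + 172771/4) = (1136 + 543)/(271971/4) = 1679*(4/271971) = 6716/271971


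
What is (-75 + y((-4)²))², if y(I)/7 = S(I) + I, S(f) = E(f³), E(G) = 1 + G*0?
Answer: 1936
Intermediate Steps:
E(G) = 1 (E(G) = 1 + 0 = 1)
S(f) = 1
y(I) = 7 + 7*I (y(I) = 7*(1 + I) = 7 + 7*I)
(-75 + y((-4)²))² = (-75 + (7 + 7*(-4)²))² = (-75 + (7 + 7*16))² = (-75 + (7 + 112))² = (-75 + 119)² = 44² = 1936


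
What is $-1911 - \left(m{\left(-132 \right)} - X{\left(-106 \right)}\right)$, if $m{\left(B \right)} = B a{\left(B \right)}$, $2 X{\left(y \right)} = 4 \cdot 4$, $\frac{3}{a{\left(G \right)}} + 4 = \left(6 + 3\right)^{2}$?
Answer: $- \frac{13285}{7} \approx -1897.9$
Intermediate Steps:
$a{\left(G \right)} = \frac{3}{77}$ ($a{\left(G \right)} = \frac{3}{-4 + \left(6 + 3\right)^{2}} = \frac{3}{-4 + 9^{2}} = \frac{3}{-4 + 81} = \frac{3}{77}$)
$X{\left(y \right)} = 8$ ($X{\left(y \right)} = \frac{4 \cdot 4}{2} = \frac{1}{2} \cdot 16 = 8$)
$m{\left(B \right)} = \frac{3 B}{77}$ ($m{\left(B \right)} = B \frac{3}{77} = \frac{3 B}{77}$)
$-1911 - \left(m{\left(-132 \right)} - X{\left(-106 \right)}\right) = -1911 - \left(\frac{3}{77} \left(-132\right) - 8\right) = -1911 - \left(- \frac{36}{7} - 8\right) = -1911 - - \frac{92}{7} = -1911 + \frac{92}{7} = - \frac{13285}{7}$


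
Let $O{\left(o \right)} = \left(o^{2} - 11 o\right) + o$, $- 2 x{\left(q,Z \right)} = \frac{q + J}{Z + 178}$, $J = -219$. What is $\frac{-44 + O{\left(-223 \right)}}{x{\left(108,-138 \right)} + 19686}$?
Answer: $\frac{1384400}{524997} \approx 2.637$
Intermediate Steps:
$x{\left(q,Z \right)} = - \frac{-219 + q}{2 \left(178 + Z\right)}$ ($x{\left(q,Z \right)} = - \frac{\left(q - 219\right) \frac{1}{Z + 178}}{2} = - \frac{\left(-219 + q\right) \frac{1}{178 + Z}}{2} = - \frac{\frac{1}{178 + Z} \left(-219 + q\right)}{2} = - \frac{-219 + q}{2 \left(178 + Z\right)}$)
$O{\left(o \right)} = o^{2} - 10 o$
$\frac{-44 + O{\left(-223 \right)}}{x{\left(108,-138 \right)} + 19686} = \frac{-44 - 223 \left(-10 - 223\right)}{\frac{219 - 108}{2 \left(178 - 138\right)} + 19686} = \frac{-44 - -51959}{\frac{219 - 108}{2 \cdot 40} + 19686} = \frac{-44 + 51959}{\frac{1}{2} \cdot \frac{1}{40} \cdot 111 + 19686} = \frac{51915}{\frac{111}{80} + 19686} = \frac{51915}{\frac{1574991}{80}} = 51915 \cdot \frac{80}{1574991} = \frac{1384400}{524997}$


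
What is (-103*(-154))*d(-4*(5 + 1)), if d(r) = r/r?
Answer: 15862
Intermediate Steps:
d(r) = 1
(-103*(-154))*d(-4*(5 + 1)) = -103*(-154)*1 = 15862*1 = 15862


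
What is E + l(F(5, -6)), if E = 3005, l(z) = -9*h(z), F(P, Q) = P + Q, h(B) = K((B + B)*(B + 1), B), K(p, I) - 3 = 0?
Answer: 2978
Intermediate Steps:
K(p, I) = 3 (K(p, I) = 3 + 0 = 3)
h(B) = 3
l(z) = -27 (l(z) = -9*3 = -27)
E + l(F(5, -6)) = 3005 - 27 = 2978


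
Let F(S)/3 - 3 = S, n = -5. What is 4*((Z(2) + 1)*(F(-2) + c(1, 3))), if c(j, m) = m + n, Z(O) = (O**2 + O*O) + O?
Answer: 44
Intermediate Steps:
Z(O) = O + 2*O**2 (Z(O) = (O**2 + O**2) + O = 2*O**2 + O = O + 2*O**2)
F(S) = 9 + 3*S
c(j, m) = -5 + m (c(j, m) = m - 5 = -5 + m)
4*((Z(2) + 1)*(F(-2) + c(1, 3))) = 4*((2*(1 + 2*2) + 1)*((9 + 3*(-2)) + (-5 + 3))) = 4*((2*(1 + 4) + 1)*((9 - 6) - 2)) = 4*((2*5 + 1)*(3 - 2)) = 4*((10 + 1)*1) = 4*(11*1) = 4*11 = 44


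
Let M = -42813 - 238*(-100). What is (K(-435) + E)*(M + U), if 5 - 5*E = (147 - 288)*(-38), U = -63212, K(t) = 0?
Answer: 88030085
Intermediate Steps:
E = -5353/5 (E = 1 - (147 - 288)*(-38)/5 = 1 - (-141)*(-38)/5 = 1 - ⅕*5358 = 1 - 5358/5 = -5353/5 ≈ -1070.6)
M = -19013 (M = -42813 + 23800 = -19013)
(K(-435) + E)*(M + U) = (0 - 5353/5)*(-19013 - 63212) = -5353/5*(-82225) = 88030085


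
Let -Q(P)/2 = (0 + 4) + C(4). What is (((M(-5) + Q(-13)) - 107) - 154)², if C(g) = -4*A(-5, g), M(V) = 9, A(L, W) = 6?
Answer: 44944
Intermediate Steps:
C(g) = -24 (C(g) = -4*6 = -24)
Q(P) = 40 (Q(P) = -2*((0 + 4) - 24) = -2*(4 - 24) = -2*(-20) = 40)
(((M(-5) + Q(-13)) - 107) - 154)² = (((9 + 40) - 107) - 154)² = ((49 - 107) - 154)² = (-58 - 154)² = (-212)² = 44944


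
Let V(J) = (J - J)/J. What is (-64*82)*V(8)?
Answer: 0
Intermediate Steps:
V(J) = 0 (V(J) = 0/J = 0)
(-64*82)*V(8) = -64*82*0 = -5248*0 = 0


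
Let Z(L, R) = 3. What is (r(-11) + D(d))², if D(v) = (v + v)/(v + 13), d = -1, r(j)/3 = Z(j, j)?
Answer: 2809/36 ≈ 78.028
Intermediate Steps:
r(j) = 9 (r(j) = 3*3 = 9)
D(v) = 2*v/(13 + v) (D(v) = (2*v)/(13 + v) = 2*v/(13 + v))
(r(-11) + D(d))² = (9 + 2*(-1)/(13 - 1))² = (9 + 2*(-1)/12)² = (9 + 2*(-1)*(1/12))² = (9 - ⅙)² = (53/6)² = 2809/36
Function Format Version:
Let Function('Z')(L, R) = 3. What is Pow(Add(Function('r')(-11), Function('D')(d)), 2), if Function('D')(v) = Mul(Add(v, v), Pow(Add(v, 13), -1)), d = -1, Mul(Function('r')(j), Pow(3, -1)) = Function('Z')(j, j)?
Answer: Rational(2809, 36) ≈ 78.028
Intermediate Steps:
Function('r')(j) = 9 (Function('r')(j) = Mul(3, 3) = 9)
Function('D')(v) = Mul(2, v, Pow(Add(13, v), -1)) (Function('D')(v) = Mul(Mul(2, v), Pow(Add(13, v), -1)) = Mul(2, v, Pow(Add(13, v), -1)))
Pow(Add(Function('r')(-11), Function('D')(d)), 2) = Pow(Add(9, Mul(2, -1, Pow(Add(13, -1), -1))), 2) = Pow(Add(9, Mul(2, -1, Pow(12, -1))), 2) = Pow(Add(9, Mul(2, -1, Rational(1, 12))), 2) = Pow(Add(9, Rational(-1, 6)), 2) = Pow(Rational(53, 6), 2) = Rational(2809, 36)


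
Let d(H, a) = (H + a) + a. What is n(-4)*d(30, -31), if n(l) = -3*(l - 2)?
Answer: -576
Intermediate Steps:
d(H, a) = H + 2*a
n(l) = 6 - 3*l (n(l) = -3*(-2 + l) = 6 - 3*l)
n(-4)*d(30, -31) = (6 - 3*(-4))*(30 + 2*(-31)) = (6 + 12)*(30 - 62) = 18*(-32) = -576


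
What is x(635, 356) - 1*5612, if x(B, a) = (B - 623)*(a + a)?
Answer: 2932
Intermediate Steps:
x(B, a) = 2*a*(-623 + B) (x(B, a) = (-623 + B)*(2*a) = 2*a*(-623 + B))
x(635, 356) - 1*5612 = 2*356*(-623 + 635) - 1*5612 = 2*356*12 - 5612 = 8544 - 5612 = 2932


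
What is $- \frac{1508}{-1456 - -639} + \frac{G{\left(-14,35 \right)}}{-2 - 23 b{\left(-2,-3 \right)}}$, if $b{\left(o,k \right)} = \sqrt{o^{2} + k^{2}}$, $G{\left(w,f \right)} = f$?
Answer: $\frac{10421674}{5615241} - \frac{805 \sqrt{13}}{6873} \approx 1.4337$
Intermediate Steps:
$b{\left(o,k \right)} = \sqrt{k^{2} + o^{2}}$
$- \frac{1508}{-1456 - -639} + \frac{G{\left(-14,35 \right)}}{-2 - 23 b{\left(-2,-3 \right)}} = - \frac{1508}{-1456 - -639} + \frac{35}{-2 - 23 \sqrt{\left(-3\right)^{2} + \left(-2\right)^{2}}} = - \frac{1508}{-1456 + 639} + \frac{35}{-2 - 23 \sqrt{9 + 4}} = - \frac{1508}{-817} + \frac{35}{-2 - 23 \sqrt{13}} = \left(-1508\right) \left(- \frac{1}{817}\right) + \frac{35}{-2 - 23 \sqrt{13}} = \frac{1508}{817} + \frac{35}{-2 - 23 \sqrt{13}}$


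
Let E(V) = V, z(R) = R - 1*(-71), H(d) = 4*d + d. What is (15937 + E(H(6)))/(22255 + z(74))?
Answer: 2281/3200 ≈ 0.71281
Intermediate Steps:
H(d) = 5*d
z(R) = 71 + R (z(R) = R + 71 = 71 + R)
(15937 + E(H(6)))/(22255 + z(74)) = (15937 + 5*6)/(22255 + (71 + 74)) = (15937 + 30)/(22255 + 145) = 15967/22400 = 15967*(1/22400) = 2281/3200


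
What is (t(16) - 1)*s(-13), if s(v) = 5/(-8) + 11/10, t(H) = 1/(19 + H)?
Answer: -323/700 ≈ -0.46143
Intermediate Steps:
s(v) = 19/40 (s(v) = 5*(-⅛) + 11*(⅒) = -5/8 + 11/10 = 19/40)
(t(16) - 1)*s(-13) = (1/(19 + 16) - 1)*(19/40) = (1/35 - 1)*(19/40) = -34/35*19/40 = -323/700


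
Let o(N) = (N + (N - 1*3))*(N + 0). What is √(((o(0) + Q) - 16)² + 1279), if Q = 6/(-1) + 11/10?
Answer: √171581/10 ≈ 41.422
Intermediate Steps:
o(N) = N*(-3 + 2*N) (o(N) = (N + (N - 3))*N = (N + (-3 + N))*N = (-3 + 2*N)*N = N*(-3 + 2*N))
Q = -49/10 (Q = 6*(-1) + 11*(⅒) = -6 + 11/10 = -49/10 ≈ -4.9000)
√(((o(0) + Q) - 16)² + 1279) = √(((0*(-3 + 2*0) - 49/10) - 16)² + 1279) = √(((0*(-3 + 0) - 49/10) - 16)² + 1279) = √(((0*(-3) - 49/10) - 16)² + 1279) = √(((0 - 49/10) - 16)² + 1279) = √((-49/10 - 16)² + 1279) = √((-209/10)² + 1279) = √(43681/100 + 1279) = √(171581/100) = √171581/10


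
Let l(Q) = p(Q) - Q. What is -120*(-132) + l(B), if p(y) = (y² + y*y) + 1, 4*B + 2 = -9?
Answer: 126871/8 ≈ 15859.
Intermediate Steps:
B = -11/4 (B = -½ + (¼)*(-9) = -½ - 9/4 = -11/4 ≈ -2.7500)
p(y) = 1 + 2*y² (p(y) = (y² + y²) + 1 = 2*y² + 1 = 1 + 2*y²)
l(Q) = 1 - Q + 2*Q² (l(Q) = (1 + 2*Q²) - Q = 1 - Q + 2*Q²)
-120*(-132) + l(B) = -120*(-132) + (1 - 1*(-11/4) + 2*(-11/4)²) = 15840 + (1 + 11/4 + 2*(121/16)) = 15840 + (1 + 11/4 + 121/8) = 15840 + 151/8 = 126871/8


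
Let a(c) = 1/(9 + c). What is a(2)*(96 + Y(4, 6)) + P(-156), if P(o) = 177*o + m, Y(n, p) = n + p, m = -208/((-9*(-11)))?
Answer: -2732842/99 ≈ -27604.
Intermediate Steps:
m = -208/99 ≈ -2.1010
P(o) = -208/99 + 177*o (P(o) = 177*o - 208/99 = -208/99 + 177*o)
a(2)*(96 + Y(4, 6)) + P(-156) = (96 + (4 + 6))/(9 + 2) + (-208/99 + 177*(-156)) = (96 + 10)/11 + (-208/99 - 27612) = (1/11)*106 - 2733796/99 = 106/11 - 2733796/99 = -2732842/99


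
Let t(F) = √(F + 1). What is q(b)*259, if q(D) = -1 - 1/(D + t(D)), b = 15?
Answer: -5180/19 ≈ -272.63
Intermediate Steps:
t(F) = √(1 + F)
q(D) = -1 - 1/(D + √(1 + D))
q(b)*259 = ((-1 - 1*15 - √(1 + 15))/(15 + √(1 + 15)))*259 = ((-1 - 15 - √16)/(15 + √16))*259 = ((-1 - 15 - 1*4)/(15 + 4))*259 = ((-1 - 15 - 4)/19)*259 = ((1/19)*(-20))*259 = -20/19*259 = -5180/19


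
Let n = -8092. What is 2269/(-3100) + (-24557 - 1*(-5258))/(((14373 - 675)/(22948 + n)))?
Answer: -49378861509/2359100 ≈ -20931.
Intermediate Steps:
2269/(-3100) + (-24557 - 1*(-5258))/(((14373 - 675)/(22948 + n))) = 2269/(-3100) + (-24557 - 1*(-5258))/(((14373 - 675)/(22948 - 8092))) = 2269*(-1/3100) + (-24557 + 5258)/((13698/14856)) = -2269/3100 - 19299/(13698*(1/14856)) = -2269/3100 - 19299/2283/2476 = -2269/3100 - 19299*2476/2283 = -2269/3100 - 15928108/761 = -49378861509/2359100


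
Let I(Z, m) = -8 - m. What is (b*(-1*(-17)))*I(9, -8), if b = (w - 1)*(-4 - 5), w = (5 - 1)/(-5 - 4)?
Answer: 0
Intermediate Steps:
w = -4/9 (w = 4/(-9) = 4*(-⅑) = -4/9 ≈ -0.44444)
b = 13 (b = (-4/9 - 1)*(-4 - 5) = -13/9*(-9) = 13)
(b*(-1*(-17)))*I(9, -8) = (13*(-1*(-17)))*(-8 - 1*(-8)) = (13*17)*(-8 + 8) = 221*0 = 0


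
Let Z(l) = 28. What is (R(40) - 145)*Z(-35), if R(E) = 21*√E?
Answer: -4060 + 1176*√10 ≈ -341.16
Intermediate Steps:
(R(40) - 145)*Z(-35) = (21*√40 - 145)*28 = (21*(2*√10) - 145)*28 = (42*√10 - 145)*28 = (-145 + 42*√10)*28 = -4060 + 1176*√10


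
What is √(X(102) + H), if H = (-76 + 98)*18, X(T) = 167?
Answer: √563 ≈ 23.728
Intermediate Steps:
H = 396 (H = 22*18 = 396)
√(X(102) + H) = √(167 + 396) = √563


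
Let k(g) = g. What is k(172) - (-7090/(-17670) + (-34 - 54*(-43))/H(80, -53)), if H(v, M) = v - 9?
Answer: 17485369/125457 ≈ 139.37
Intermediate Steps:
H(v, M) = -9 + v
k(172) - (-7090/(-17670) + (-34 - 54*(-43))/H(80, -53)) = 172 - (-7090/(-17670) + (-34 - 54*(-43))/(-9 + 80)) = 172 - (-7090*(-1/17670) + (-34 + 2322)/71) = 172 - (709/1767 + 2288*(1/71)) = 172 - (709/1767 + 2288/71) = 172 - 1*4093235/125457 = 172 - 4093235/125457 = 17485369/125457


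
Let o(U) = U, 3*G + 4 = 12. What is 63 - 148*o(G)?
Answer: -995/3 ≈ -331.67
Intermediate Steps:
G = 8/3 (G = -4/3 + (⅓)*12 = -4/3 + 4 = 8/3 ≈ 2.6667)
63 - 148*o(G) = 63 - 148*8/3 = 63 - 1184/3 = -995/3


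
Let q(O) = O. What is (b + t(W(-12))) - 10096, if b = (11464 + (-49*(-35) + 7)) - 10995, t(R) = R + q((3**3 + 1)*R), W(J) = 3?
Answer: -7818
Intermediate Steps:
t(R) = 29*R (t(R) = R + (3**3 + 1)*R = R + (27 + 1)*R = R + 28*R = 29*R)
b = 2191 (b = (11464 + (1715 + 7)) - 10995 = (11464 + 1722) - 10995 = 13186 - 10995 = 2191)
(b + t(W(-12))) - 10096 = (2191 + 29*3) - 10096 = (2191 + 87) - 10096 = 2278 - 10096 = -7818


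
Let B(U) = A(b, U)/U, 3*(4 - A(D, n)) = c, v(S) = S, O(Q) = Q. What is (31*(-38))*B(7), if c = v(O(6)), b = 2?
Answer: -2356/7 ≈ -336.57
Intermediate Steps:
c = 6
A(D, n) = 2 (A(D, n) = 4 - ⅓*6 = 4 - 2 = 2)
B(U) = 2/U
(31*(-38))*B(7) = (31*(-38))*(2/7) = -2356/7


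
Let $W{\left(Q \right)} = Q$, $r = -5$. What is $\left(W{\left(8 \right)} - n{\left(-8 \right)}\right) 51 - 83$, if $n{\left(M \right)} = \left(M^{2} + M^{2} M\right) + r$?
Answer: $23428$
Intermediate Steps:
$n{\left(M \right)} = -5 + M^{2} + M^{3}$ ($n{\left(M \right)} = \left(M^{2} + M^{2} M\right) - 5 = \left(M^{2} + M^{3}\right) - 5 = -5 + M^{2} + M^{3}$)
$\left(W{\left(8 \right)} - n{\left(-8 \right)}\right) 51 - 83 = \left(8 - \left(-5 + \left(-8\right)^{2} + \left(-8\right)^{3}\right)\right) 51 - 83 = \left(8 - \left(-5 + 64 - 512\right)\right) 51 - 83 = \left(8 - -453\right) 51 - 83 = \left(8 + 453\right) 51 - 83 = 461 \cdot 51 - 83 = 23511 - 83 = 23428$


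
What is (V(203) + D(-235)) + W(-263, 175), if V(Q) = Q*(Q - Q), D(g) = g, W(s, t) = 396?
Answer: 161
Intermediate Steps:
V(Q) = 0 (V(Q) = Q*0 = 0)
(V(203) + D(-235)) + W(-263, 175) = (0 - 235) + 396 = -235 + 396 = 161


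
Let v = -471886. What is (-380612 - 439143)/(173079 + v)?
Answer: 819755/298807 ≈ 2.7434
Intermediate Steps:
(-380612 - 439143)/(173079 + v) = (-380612 - 439143)/(173079 - 471886) = -819755/(-298807) = -819755*(-1/298807) = 819755/298807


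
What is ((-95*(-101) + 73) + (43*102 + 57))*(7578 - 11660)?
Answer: -57601102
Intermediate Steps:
((-95*(-101) + 73) + (43*102 + 57))*(7578 - 11660) = ((9595 + 73) + (4386 + 57))*(-4082) = (9668 + 4443)*(-4082) = 14111*(-4082) = -57601102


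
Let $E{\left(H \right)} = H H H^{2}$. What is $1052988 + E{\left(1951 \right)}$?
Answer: $14488689625789$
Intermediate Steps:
$E{\left(H \right)} = H^{4}$ ($E{\left(H \right)} = H^{2} H^{2} = H^{4}$)
$1052988 + E{\left(1951 \right)} = 1052988 + 1951^{4} = 1052988 + 14488688572801 = 14488689625789$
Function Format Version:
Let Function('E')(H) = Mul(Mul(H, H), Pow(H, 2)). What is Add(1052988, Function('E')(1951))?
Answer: 14488689625789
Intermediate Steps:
Function('E')(H) = Pow(H, 4) (Function('E')(H) = Mul(Pow(H, 2), Pow(H, 2)) = Pow(H, 4))
Add(1052988, Function('E')(1951)) = Add(1052988, Pow(1951, 4)) = Add(1052988, 14488688572801) = 14488689625789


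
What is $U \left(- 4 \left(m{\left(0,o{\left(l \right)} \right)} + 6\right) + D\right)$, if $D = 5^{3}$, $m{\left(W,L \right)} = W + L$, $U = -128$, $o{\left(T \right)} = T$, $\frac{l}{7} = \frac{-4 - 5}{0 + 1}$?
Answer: $-45184$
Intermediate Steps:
$l = -63$ ($l = 7 \frac{-4 - 5}{0 + 1} = 7 \left(- \frac{9}{1}\right) = 7 \left(\left(-9\right) 1\right) = 7 \left(-9\right) = -63$)
$m{\left(W,L \right)} = L + W$
$D = 125$
$U \left(- 4 \left(m{\left(0,o{\left(l \right)} \right)} + 6\right) + D\right) = - 128 \left(- 4 \left(\left(-63 + 0\right) + 6\right) + 125\right) = - 128 \left(- 4 \left(-63 + 6\right) + 125\right) = - 128 \left(\left(-4\right) \left(-57\right) + 125\right) = - 128 \left(228 + 125\right) = \left(-128\right) 353 = -45184$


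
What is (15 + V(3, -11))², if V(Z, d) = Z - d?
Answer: 841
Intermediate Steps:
(15 + V(3, -11))² = (15 + (3 - 1*(-11)))² = (15 + (3 + 11))² = (15 + 14)² = 29² = 841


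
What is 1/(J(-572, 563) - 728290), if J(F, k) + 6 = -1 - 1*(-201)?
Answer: -1/728096 ≈ -1.3734e-6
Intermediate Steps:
J(F, k) = 194 (J(F, k) = -6 + (-1 - 1*(-201)) = -6 + (-1 + 201) = -6 + 200 = 194)
1/(J(-572, 563) - 728290) = 1/(194 - 728290) = 1/(-728096) = -1/728096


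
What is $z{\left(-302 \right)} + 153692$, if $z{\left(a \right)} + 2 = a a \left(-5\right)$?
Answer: $-302330$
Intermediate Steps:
$z{\left(a \right)} = -2 - 5 a^{2}$ ($z{\left(a \right)} = -2 + a a \left(-5\right) = -2 + a^{2} \left(-5\right) = -2 - 5 a^{2}$)
$z{\left(-302 \right)} + 153692 = \left(-2 - 5 \left(-302\right)^{2}\right) + 153692 = \left(-2 - 456020\right) + 153692 = -456022 + 153692 = -302330$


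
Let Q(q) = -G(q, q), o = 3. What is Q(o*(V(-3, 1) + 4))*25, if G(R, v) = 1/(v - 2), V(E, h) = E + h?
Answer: -25/4 ≈ -6.2500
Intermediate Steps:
G(R, v) = 1/(-2 + v)
Q(q) = -1/(-2 + q)
Q(o*(V(-3, 1) + 4))*25 = -1/(-2 + 3*((-3 + 1) + 4))*25 = -1/(-2 + 3*(-2 + 4))*25 = -1/(-2 + 3*2)*25 = -1/(-2 + 6)*25 = -1/4*25 = -1*¼*25 = -¼*25 = -25/4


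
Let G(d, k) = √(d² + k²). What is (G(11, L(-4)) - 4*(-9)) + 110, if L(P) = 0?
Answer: 157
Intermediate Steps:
(G(11, L(-4)) - 4*(-9)) + 110 = (√(11² + 0²) - 4*(-9)) + 110 = (√(121 + 0) + 36) + 110 = (√121 + 36) + 110 = (11 + 36) + 110 = 47 + 110 = 157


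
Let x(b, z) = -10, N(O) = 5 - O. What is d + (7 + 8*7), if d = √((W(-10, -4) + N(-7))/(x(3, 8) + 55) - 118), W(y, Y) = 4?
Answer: 63 + I*√26470/15 ≈ 63.0 + 10.846*I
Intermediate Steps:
d = I*√26470/15 (d = √((4 + (5 - 1*(-7)))/(-10 + 55) - 118) = √((4 + (5 + 7))/45 - 118) = √((4 + 12)*(1/45) - 118) = √(16*(1/45) - 118) = √(16/45 - 118) = √(-5294/45) = I*√26470/15 ≈ 10.846*I)
d + (7 + 8*7) = I*√26470/15 + (7 + 8*7) = I*√26470/15 + (7 + 56) = I*√26470/15 + 63 = 63 + I*√26470/15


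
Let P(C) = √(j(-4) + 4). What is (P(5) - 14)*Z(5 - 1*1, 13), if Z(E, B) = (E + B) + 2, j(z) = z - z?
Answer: -228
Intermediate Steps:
j(z) = 0
Z(E, B) = 2 + B + E (Z(E, B) = (B + E) + 2 = 2 + B + E)
P(C) = 2 (P(C) = √(0 + 4) = √4 = 2)
(P(5) - 14)*Z(5 - 1*1, 13) = (2 - 14)*(2 + 13 + (5 - 1*1)) = -12*(2 + 13 + (5 - 1)) = -12*(2 + 13 + 4) = -12*19 = -228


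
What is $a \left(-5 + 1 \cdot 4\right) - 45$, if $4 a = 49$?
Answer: $- \frac{229}{4} \approx -57.25$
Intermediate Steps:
$a = \frac{49}{4}$ ($a = \frac{1}{4} \cdot 49 = \frac{49}{4} \approx 12.25$)
$a \left(-5 + 1 \cdot 4\right) - 45 = \frac{49 \left(-5 + 1 \cdot 4\right)}{4} - 45 = \frac{49 \left(-5 + 4\right)}{4} - 45 = \frac{49}{4} \left(-1\right) - 45 = - \frac{49}{4} - 45 = - \frac{229}{4}$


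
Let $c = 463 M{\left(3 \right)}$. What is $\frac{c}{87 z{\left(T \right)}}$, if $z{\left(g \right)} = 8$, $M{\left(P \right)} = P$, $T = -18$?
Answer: $\frac{463}{232} \approx 1.9957$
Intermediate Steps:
$c = 1389$ ($c = 463 \cdot 3 = 1389$)
$\frac{c}{87 z{\left(T \right)}} = \frac{1389}{87 \cdot 8} = \frac{1389}{696} = 1389 \cdot \frac{1}{696} = \frac{463}{232}$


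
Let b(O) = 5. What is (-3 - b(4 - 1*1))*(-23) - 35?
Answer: 149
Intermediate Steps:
(-3 - b(4 - 1*1))*(-23) - 35 = (-3 - 1*5)*(-23) - 35 = (-3 - 5)*(-23) - 35 = -8*(-23) - 35 = 184 - 35 = 149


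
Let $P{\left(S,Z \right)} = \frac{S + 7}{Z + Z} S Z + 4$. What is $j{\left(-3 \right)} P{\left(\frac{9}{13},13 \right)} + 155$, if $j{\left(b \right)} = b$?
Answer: $\frac{22817}{169} \approx 135.01$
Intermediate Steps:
$P{\left(S,Z \right)} = 4 + \frac{S \left(7 + S\right)}{2}$ ($P{\left(S,Z \right)} = \frac{7 + S}{2 Z} S Z + 4 = \frac{S \left(7 + S\right)}{2 Z} Z + 4 = \frac{S \left(7 + S\right)}{2} + 4 = 4 + \frac{S \left(7 + S\right)}{2}$)
$j{\left(-3 \right)} P{\left(\frac{9}{13},13 \right)} + 155 = - 3 \left(4 + \frac{\left(\frac{9}{13}\right)^{2}}{2} + \frac{7 \cdot \frac{9}{13}}{2}\right) + 155 = - 3 \left(4 + \frac{\left(9 \cdot \frac{1}{13}\right)^{2}}{2} + \frac{7 \cdot 9 \cdot \frac{1}{13}}{2}\right) + 155 = - 3 \left(4 + \frac{\left(\frac{9}{13}\right)^{2}}{2} + \frac{7}{2} \cdot \frac{9}{13}\right) + 155 = - 3 \left(4 + \frac{1}{2} \cdot \frac{81}{169} + \frac{63}{26}\right) + 155 = - 3 \left(4 + \frac{81}{338} + \frac{63}{26}\right) + 155 = \left(-3\right) \frac{1126}{169} + 155 = - \frac{3378}{169} + 155 = \frac{22817}{169}$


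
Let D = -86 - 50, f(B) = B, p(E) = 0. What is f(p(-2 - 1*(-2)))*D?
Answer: 0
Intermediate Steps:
D = -136
f(p(-2 - 1*(-2)))*D = 0*(-136) = 0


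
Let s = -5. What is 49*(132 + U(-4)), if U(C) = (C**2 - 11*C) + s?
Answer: 9163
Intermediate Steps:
U(C) = -5 + C**2 - 11*C (U(C) = (C**2 - 11*C) - 5 = -5 + C**2 - 11*C)
49*(132 + U(-4)) = 49*(132 + (-5 + (-4)**2 - 11*(-4))) = 49*(132 + (-5 + 16 + 44)) = 49*(132 + 55) = 49*187 = 9163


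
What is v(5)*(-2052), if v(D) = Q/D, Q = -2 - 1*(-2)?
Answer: 0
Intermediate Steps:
Q = 0 (Q = -2 + 2 = 0)
v(D) = 0 (v(D) = 0/D = 0)
v(5)*(-2052) = 0*(-2052) = 0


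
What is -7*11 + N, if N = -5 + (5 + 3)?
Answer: -74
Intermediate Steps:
N = 3 (N = -5 + 8 = 3)
-7*11 + N = -7*11 + 3 = -77 + 3 = -74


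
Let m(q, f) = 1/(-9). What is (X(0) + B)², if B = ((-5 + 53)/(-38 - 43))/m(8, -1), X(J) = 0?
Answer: 256/9 ≈ 28.444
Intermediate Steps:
m(q, f) = -⅑
B = 16/3 (B = ((-5 + 53)/(-38 - 43))/(-⅑) = (48/(-81))*(-9) = (48*(-1/81))*(-9) = -16/27*(-9) = 16/3 ≈ 5.3333)
(X(0) + B)² = (0 + 16/3)² = (16/3)² = 256/9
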